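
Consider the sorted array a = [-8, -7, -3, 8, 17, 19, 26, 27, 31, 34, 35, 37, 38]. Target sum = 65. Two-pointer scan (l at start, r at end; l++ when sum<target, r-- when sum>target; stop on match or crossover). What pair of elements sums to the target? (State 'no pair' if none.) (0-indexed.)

[0,12] -8+38=30 <65 → l++
[1,12] -7+38=31 <65 → l++
[2,12] -3+38=35 <65 → l++
[3,12] 8+38=46 <65 → l++
[4,12] 17+38=55 <65 → l++
[5,12] 19+38=57 <65 → l++
[6,12] 26+38=64 <65 → l++
[7,12] 27+38=65 → found

(27, 38)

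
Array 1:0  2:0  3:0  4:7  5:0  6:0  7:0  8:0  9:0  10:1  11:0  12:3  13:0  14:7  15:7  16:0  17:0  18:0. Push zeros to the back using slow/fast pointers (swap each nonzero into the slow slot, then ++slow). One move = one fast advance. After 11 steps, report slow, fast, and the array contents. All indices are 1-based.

slow=1 fast=1: a[fast]=0, fast++
slow=1 fast=2: a[fast]=0, fast++
slow=1 fast=3: a[fast]=0, fast++
slow=1 fast=4: a[fast]=7≠0 swap→a[1]=7, slow++,fast++
slow=2 fast=5: a[fast]=0, fast++
slow=2 fast=6: a[fast]=0, fast++
slow=2 fast=7: a[fast]=0, fast++
slow=2 fast=8: a[fast]=0, fast++
slow=2 fast=9: a[fast]=0, fast++
slow=2 fast=10: a[fast]=1≠0 swap→a[2]=1, slow++,fast++
slow=3 fast=11: a[fast]=0, fast++

slow=3, fast=12, a=[7, 1, 0, 0, 0, 0, 0, 0, 0, 0, 0, 3, 0, 7, 7, 0, 0, 0]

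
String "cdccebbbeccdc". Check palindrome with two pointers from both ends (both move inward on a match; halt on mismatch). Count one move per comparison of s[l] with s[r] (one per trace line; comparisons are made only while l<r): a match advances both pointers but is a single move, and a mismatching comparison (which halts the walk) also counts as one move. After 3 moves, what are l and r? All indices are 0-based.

l=3, r=9

[0,12] 'c'=='c' → l++,r--
[1,11] 'd'=='d' → l++,r--
[2,10] 'c'=='c' → l++,r--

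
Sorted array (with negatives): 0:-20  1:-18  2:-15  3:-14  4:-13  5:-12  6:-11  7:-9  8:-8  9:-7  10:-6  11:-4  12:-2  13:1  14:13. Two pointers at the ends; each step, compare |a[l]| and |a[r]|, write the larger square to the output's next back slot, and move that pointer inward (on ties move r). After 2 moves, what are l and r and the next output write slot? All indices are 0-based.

[0,14] |-20|>|13| out[14]=400 → l++
[1,14] |-18|>|13| out[13]=324 → l++

l=2, r=14, next write slot=12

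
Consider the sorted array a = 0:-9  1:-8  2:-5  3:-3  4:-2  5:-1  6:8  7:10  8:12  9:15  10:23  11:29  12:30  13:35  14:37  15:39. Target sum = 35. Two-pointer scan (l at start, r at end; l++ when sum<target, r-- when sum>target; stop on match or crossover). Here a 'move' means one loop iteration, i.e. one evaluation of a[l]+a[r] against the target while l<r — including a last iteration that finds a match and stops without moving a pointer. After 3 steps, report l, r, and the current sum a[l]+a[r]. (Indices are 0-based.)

l=0 r=15: -9+39=30 <35, l++
l=1 r=15: -8+39=31 <35, l++
l=2 r=15: -5+39=34 <35, l++

l=3, r=15, sum=36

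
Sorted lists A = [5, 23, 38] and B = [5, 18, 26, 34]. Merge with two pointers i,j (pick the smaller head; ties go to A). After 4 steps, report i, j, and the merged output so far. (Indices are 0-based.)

i=2, j=2, merged so far=[5, 5, 18, 23]

[i=0,j=0] A[i]=5<=B[j]=5 take 5 → i++
[i=1,j=0] A[i]=23>B[j]=5 take 5 → j++
[i=1,j=1] A[i]=23>B[j]=18 take 18 → j++
[i=1,j=2] A[i]=23<=B[j]=26 take 23 → i++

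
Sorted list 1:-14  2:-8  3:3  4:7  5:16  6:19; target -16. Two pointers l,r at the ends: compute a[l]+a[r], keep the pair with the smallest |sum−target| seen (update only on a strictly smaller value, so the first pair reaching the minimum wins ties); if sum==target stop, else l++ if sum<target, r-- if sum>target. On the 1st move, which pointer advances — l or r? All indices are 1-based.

r

[1,6] -14+19=5 d=21 * → r--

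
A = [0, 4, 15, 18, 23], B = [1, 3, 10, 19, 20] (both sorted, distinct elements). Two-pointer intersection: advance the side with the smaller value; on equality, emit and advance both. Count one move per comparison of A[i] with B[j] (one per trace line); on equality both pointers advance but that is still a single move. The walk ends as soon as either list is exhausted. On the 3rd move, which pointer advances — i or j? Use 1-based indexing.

i=1 j=1: 0<1, i++
i=2 j=1: 4>1, j++
i=2 j=2: 4>3, j++

j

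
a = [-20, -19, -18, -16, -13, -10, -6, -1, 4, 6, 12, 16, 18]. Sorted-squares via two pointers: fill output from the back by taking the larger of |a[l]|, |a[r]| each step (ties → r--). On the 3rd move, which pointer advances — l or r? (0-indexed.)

[0,12] |-20|>|18| out[12]=400 → l++
[1,12] |-19|>|18| out[11]=361 → l++
[2,12] |-18|<=|18| out[10]=324 → r--

r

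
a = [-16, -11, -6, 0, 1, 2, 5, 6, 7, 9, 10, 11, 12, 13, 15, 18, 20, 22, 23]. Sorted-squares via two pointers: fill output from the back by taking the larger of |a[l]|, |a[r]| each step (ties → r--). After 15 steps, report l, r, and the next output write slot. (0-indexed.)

l=3, r=6, next write slot=3

[0,18] |-16|<=|23| out[18]=529 → r--
[0,17] |-16|<=|22| out[17]=484 → r--
[0,16] |-16|<=|20| out[16]=400 → r--
[0,15] |-16|<=|18| out[15]=324 → r--
[0,14] |-16|>|15| out[14]=256 → l++
[1,14] |-11|<=|15| out[13]=225 → r--
[1,13] |-11|<=|13| out[12]=169 → r--
[1,12] |-11|<=|12| out[11]=144 → r--
[1,11] |-11|<=|11| out[10]=121 → r--
[1,10] |-11|>|10| out[9]=121 → l++
[2,10] |-6|<=|10| out[8]=100 → r--
[2,9] |-6|<=|9| out[7]=81 → r--
[2,8] |-6|<=|7| out[6]=49 → r--
[2,7] |-6|<=|6| out[5]=36 → r--
[2,6] |-6|>|5| out[4]=36 → l++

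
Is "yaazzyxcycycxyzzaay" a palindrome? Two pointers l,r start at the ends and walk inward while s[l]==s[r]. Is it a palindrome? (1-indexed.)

palindrome

[1,19] 'y'=='y' → l++,r--
[2,18] 'a'=='a' → l++,r--
[3,17] 'a'=='a' → l++,r--
[4,16] 'z'=='z' → l++,r--
[5,15] 'z'=='z' → l++,r--
[6,14] 'y'=='y' → l++,r--
[7,13] 'x'=='x' → l++,r--
[8,12] 'c'=='c' → l++,r--
[9,11] 'y'=='y' → l++,r--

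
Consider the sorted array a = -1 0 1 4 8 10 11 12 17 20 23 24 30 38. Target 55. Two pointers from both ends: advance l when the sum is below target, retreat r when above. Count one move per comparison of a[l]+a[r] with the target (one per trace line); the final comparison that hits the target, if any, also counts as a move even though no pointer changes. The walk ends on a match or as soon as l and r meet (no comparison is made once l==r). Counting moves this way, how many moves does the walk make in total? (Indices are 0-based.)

l=0 r=13: -1+38=37 <55, l++
l=1 r=13: 0+38=38 <55, l++
l=2 r=13: 1+38=39 <55, l++
l=3 r=13: 4+38=42 <55, l++
l=4 r=13: 8+38=46 <55, l++
l=5 r=13: 10+38=48 <55, l++
l=6 r=13: 11+38=49 <55, l++
l=7 r=13: 12+38=50 <55, l++
l=8 r=13: 17+38=55, found

9 moves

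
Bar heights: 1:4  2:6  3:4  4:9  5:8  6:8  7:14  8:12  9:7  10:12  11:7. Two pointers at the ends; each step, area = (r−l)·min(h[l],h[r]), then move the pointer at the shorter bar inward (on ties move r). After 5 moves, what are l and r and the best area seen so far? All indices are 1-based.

l=5, r=10, best area=54

[1,11] min(4,7)*10=40 best=40 * → l++
[2,11] min(6,7)*9=54 best=54 * → l++
[3,11] min(4,7)*8=32 best=54 → l++
[4,11] min(9,7)*7=49 best=54 → r--
[4,10] min(9,12)*6=54 best=54 → l++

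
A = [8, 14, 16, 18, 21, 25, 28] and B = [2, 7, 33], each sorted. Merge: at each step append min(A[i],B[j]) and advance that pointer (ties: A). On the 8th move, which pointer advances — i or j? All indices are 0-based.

i=0 j=0: A[i]=8>B[j]=2 take 2, j++
i=0 j=1: A[i]=8>B[j]=7 take 7, j++
i=0 j=2: A[i]=8<=B[j]=33 take 8, i++
i=1 j=2: A[i]=14<=B[j]=33 take 14, i++
i=2 j=2: A[i]=16<=B[j]=33 take 16, i++
i=3 j=2: A[i]=18<=B[j]=33 take 18, i++
i=4 j=2: A[i]=21<=B[j]=33 take 21, i++
i=5 j=2: A[i]=25<=B[j]=33 take 25, i++

i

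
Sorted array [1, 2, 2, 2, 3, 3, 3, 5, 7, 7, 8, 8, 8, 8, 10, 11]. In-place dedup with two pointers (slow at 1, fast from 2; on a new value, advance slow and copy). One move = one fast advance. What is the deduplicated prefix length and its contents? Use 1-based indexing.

length 8; prefix = [1, 2, 3, 5, 7, 8, 10, 11]

(s=1,f=2) a[fast]=2≠a[slow]=1 write a[2]=2 → slow++,fast++
(s=2,f=3) a[fast]=2=a[slow] dup → fast++
(s=2,f=4) a[fast]=2=a[slow] dup → fast++
(s=2,f=5) a[fast]=3≠a[slow]=2 write a[3]=3 → slow++,fast++
(s=3,f=6) a[fast]=3=a[slow] dup → fast++
(s=3,f=7) a[fast]=3=a[slow] dup → fast++
(s=3,f=8) a[fast]=5≠a[slow]=3 write a[4]=5 → slow++,fast++
(s=4,f=9) a[fast]=7≠a[slow]=5 write a[5]=7 → slow++,fast++
(s=5,f=10) a[fast]=7=a[slow] dup → fast++
(s=5,f=11) a[fast]=8≠a[slow]=7 write a[6]=8 → slow++,fast++
(s=6,f=12) a[fast]=8=a[slow] dup → fast++
(s=6,f=13) a[fast]=8=a[slow] dup → fast++
(s=6,f=14) a[fast]=8=a[slow] dup → fast++
(s=6,f=15) a[fast]=10≠a[slow]=8 write a[7]=10 → slow++,fast++
(s=7,f=16) a[fast]=11≠a[slow]=10 write a[8]=11 → slow++,fast++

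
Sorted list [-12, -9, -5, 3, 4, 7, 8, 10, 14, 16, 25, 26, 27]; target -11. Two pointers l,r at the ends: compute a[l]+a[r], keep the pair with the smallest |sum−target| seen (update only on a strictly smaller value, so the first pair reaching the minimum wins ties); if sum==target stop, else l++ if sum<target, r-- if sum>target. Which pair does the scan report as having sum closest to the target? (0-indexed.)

pair (-12, 3) with sum -9 (|Δ|=2)

l=0 r=12: -12+27=15 d=26 *, r--
l=0 r=11: -12+26=14 d=25 *, r--
l=0 r=10: -12+25=13 d=24 *, r--
l=0 r=9: -12+16=4 d=15 *, r--
l=0 r=8: -12+14=2 d=13 *, r--
l=0 r=7: -12+10=-2 d=9 *, r--
l=0 r=6: -12+8=-4 d=7 *, r--
l=0 r=5: -12+7=-5 d=6 *, r--
l=0 r=4: -12+4=-8 d=3 *, r--
l=0 r=3: -12+3=-9 d=2 *, r--
l=0 r=2: -12+-5=-17 d=6, l++
l=1 r=2: -9+-5=-14 d=3, l++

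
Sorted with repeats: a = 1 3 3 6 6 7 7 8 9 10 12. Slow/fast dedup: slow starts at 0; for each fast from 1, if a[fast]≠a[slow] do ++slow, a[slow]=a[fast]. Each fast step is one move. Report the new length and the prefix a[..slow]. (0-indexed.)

(s=0,f=1) a[fast]=3≠a[slow]=1 write a[1]=3 → slow++,fast++
(s=1,f=2) a[fast]=3=a[slow] dup → fast++
(s=1,f=3) a[fast]=6≠a[slow]=3 write a[2]=6 → slow++,fast++
(s=2,f=4) a[fast]=6=a[slow] dup → fast++
(s=2,f=5) a[fast]=7≠a[slow]=6 write a[3]=7 → slow++,fast++
(s=3,f=6) a[fast]=7=a[slow] dup → fast++
(s=3,f=7) a[fast]=8≠a[slow]=7 write a[4]=8 → slow++,fast++
(s=4,f=8) a[fast]=9≠a[slow]=8 write a[5]=9 → slow++,fast++
(s=5,f=9) a[fast]=10≠a[slow]=9 write a[6]=10 → slow++,fast++
(s=6,f=10) a[fast]=12≠a[slow]=10 write a[7]=12 → slow++,fast++

length 8; prefix = [1, 3, 6, 7, 8, 9, 10, 12]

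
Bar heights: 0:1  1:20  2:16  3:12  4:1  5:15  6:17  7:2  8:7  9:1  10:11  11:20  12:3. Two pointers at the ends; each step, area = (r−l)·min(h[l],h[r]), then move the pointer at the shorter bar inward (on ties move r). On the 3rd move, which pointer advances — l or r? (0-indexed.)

l=0 r=12: min(1,3)*12=12 best=12 *, l++
l=1 r=12: min(20,3)*11=33 best=33 *, r--
l=1 r=11: min(20,20)*10=200 best=200 *, r--

r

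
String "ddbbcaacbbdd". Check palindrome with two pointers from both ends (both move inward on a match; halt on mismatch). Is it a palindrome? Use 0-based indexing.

[0,11] 'd'=='d' → l++,r--
[1,10] 'd'=='d' → l++,r--
[2,9] 'b'=='b' → l++,r--
[3,8] 'b'=='b' → l++,r--
[4,7] 'c'=='c' → l++,r--
[5,6] 'a'=='a' → l++,r--

palindrome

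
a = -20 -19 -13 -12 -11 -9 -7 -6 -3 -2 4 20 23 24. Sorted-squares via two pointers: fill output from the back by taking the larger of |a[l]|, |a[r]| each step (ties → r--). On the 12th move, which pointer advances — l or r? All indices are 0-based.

l=0 r=13: |-20|<=|24| out[13]=576, r--
l=0 r=12: |-20|<=|23| out[12]=529, r--
l=0 r=11: |-20|<=|20| out[11]=400, r--
l=0 r=10: |-20|>|4| out[10]=400, l++
l=1 r=10: |-19|>|4| out[9]=361, l++
l=2 r=10: |-13|>|4| out[8]=169, l++
l=3 r=10: |-12|>|4| out[7]=144, l++
l=4 r=10: |-11|>|4| out[6]=121, l++
l=5 r=10: |-9|>|4| out[5]=81, l++
l=6 r=10: |-7|>|4| out[4]=49, l++
l=7 r=10: |-6|>|4| out[3]=36, l++
l=8 r=10: |-3|<=|4| out[2]=16, r--

r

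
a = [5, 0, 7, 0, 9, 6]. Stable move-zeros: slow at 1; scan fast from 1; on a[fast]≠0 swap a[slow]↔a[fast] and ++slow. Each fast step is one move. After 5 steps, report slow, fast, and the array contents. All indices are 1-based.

slow=4, fast=6, a=[5, 7, 9, 0, 0, 6]

(s=1,f=1) a[fast]=5≠0 swap→a[1]=5 → slow++,fast++
(s=2,f=2) a[fast]=0 → fast++
(s=2,f=3) a[fast]=7≠0 swap→a[2]=7 → slow++,fast++
(s=3,f=4) a[fast]=0 → fast++
(s=3,f=5) a[fast]=9≠0 swap→a[3]=9 → slow++,fast++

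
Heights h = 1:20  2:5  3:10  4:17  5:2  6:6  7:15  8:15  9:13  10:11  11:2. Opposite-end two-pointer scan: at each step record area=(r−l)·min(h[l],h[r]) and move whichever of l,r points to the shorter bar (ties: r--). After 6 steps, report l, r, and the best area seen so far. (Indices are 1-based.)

l=1, r=5, best area=105

[1,11] min(20,2)*10=20 best=20 * → r--
[1,10] min(20,11)*9=99 best=99 * → r--
[1,9] min(20,13)*8=104 best=104 * → r--
[1,8] min(20,15)*7=105 best=105 * → r--
[1,7] min(20,15)*6=90 best=105 → r--
[1,6] min(20,6)*5=30 best=105 → r--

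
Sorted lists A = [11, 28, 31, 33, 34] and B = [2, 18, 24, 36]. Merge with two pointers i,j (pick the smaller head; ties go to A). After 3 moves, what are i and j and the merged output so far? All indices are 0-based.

i=1, j=2, merged so far=[2, 11, 18]

[i=0,j=0] A[i]=11>B[j]=2 take 2 → j++
[i=0,j=1] A[i]=11<=B[j]=18 take 11 → i++
[i=1,j=1] A[i]=28>B[j]=18 take 18 → j++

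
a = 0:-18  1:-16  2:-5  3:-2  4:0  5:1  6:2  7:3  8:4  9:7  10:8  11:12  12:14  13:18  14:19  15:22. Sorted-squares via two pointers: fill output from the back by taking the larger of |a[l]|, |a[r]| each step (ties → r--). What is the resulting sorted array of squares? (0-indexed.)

[0, 1, 4, 4, 9, 16, 25, 49, 64, 144, 196, 256, 324, 324, 361, 484]

l=0 r=15: |-18|<=|22| out[15]=484, r--
l=0 r=14: |-18|<=|19| out[14]=361, r--
l=0 r=13: |-18|<=|18| out[13]=324, r--
l=0 r=12: |-18|>|14| out[12]=324, l++
l=1 r=12: |-16|>|14| out[11]=256, l++
l=2 r=12: |-5|<=|14| out[10]=196, r--
l=2 r=11: |-5|<=|12| out[9]=144, r--
l=2 r=10: |-5|<=|8| out[8]=64, r--
l=2 r=9: |-5|<=|7| out[7]=49, r--
l=2 r=8: |-5|>|4| out[6]=25, l++
l=3 r=8: |-2|<=|4| out[5]=16, r--
l=3 r=7: |-2|<=|3| out[4]=9, r--
l=3 r=6: |-2|<=|2| out[3]=4, r--
l=3 r=5: |-2|>|1| out[2]=4, l++
l=4 r=5: |0|<=|1| out[1]=1, r--
l=4 r=4: |0|<=|0| out[0]=0, r--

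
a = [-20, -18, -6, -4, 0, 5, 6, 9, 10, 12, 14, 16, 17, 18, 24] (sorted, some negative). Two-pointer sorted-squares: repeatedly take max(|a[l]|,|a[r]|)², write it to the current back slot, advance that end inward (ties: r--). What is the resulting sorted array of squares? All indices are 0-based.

[0, 16, 25, 36, 36, 81, 100, 144, 196, 256, 289, 324, 324, 400, 576]

l=0 r=14: |-20|<=|24| out[14]=576, r--
l=0 r=13: |-20|>|18| out[13]=400, l++
l=1 r=13: |-18|<=|18| out[12]=324, r--
l=1 r=12: |-18|>|17| out[11]=324, l++
l=2 r=12: |-6|<=|17| out[10]=289, r--
l=2 r=11: |-6|<=|16| out[9]=256, r--
l=2 r=10: |-6|<=|14| out[8]=196, r--
l=2 r=9: |-6|<=|12| out[7]=144, r--
l=2 r=8: |-6|<=|10| out[6]=100, r--
l=2 r=7: |-6|<=|9| out[5]=81, r--
l=2 r=6: |-6|<=|6| out[4]=36, r--
l=2 r=5: |-6|>|5| out[3]=36, l++
l=3 r=5: |-4|<=|5| out[2]=25, r--
l=3 r=4: |-4|>|0| out[1]=16, l++
l=4 r=4: |0|<=|0| out[0]=0, r--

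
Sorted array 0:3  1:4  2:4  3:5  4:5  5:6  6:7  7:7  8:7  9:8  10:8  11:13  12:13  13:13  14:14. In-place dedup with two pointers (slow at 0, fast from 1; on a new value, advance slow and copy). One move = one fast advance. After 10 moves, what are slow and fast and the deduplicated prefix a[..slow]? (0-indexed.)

(s=0,f=1) a[fast]=4≠a[slow]=3 write a[1]=4 → slow++,fast++
(s=1,f=2) a[fast]=4=a[slow] dup → fast++
(s=1,f=3) a[fast]=5≠a[slow]=4 write a[2]=5 → slow++,fast++
(s=2,f=4) a[fast]=5=a[slow] dup → fast++
(s=2,f=5) a[fast]=6≠a[slow]=5 write a[3]=6 → slow++,fast++
(s=3,f=6) a[fast]=7≠a[slow]=6 write a[4]=7 → slow++,fast++
(s=4,f=7) a[fast]=7=a[slow] dup → fast++
(s=4,f=8) a[fast]=7=a[slow] dup → fast++
(s=4,f=9) a[fast]=8≠a[slow]=7 write a[5]=8 → slow++,fast++
(s=5,f=10) a[fast]=8=a[slow] dup → fast++

slow=5, fast=11, prefix=[3, 4, 5, 6, 7, 8]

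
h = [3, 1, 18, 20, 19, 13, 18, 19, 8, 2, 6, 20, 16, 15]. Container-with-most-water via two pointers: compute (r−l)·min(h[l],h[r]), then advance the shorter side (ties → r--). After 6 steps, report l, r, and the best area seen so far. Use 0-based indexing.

l=3, r=10, best area=165

[0,13] min(3,15)*13=39 best=39 * → l++
[1,13] min(1,15)*12=12 best=39 → l++
[2,13] min(18,15)*11=165 best=165 * → r--
[2,12] min(18,16)*10=160 best=165 → r--
[2,11] min(18,20)*9=162 best=165 → l++
[3,11] min(20,20)*8=160 best=165 → r--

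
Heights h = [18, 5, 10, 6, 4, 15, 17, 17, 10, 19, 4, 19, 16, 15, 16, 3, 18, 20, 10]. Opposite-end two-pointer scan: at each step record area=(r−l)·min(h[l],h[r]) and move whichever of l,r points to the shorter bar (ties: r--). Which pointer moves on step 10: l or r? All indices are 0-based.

[0,18] min(18,10)*18=180 best=180 * → r--
[0,17] min(18,20)*17=306 best=306 * → l++
[1,17] min(5,20)*16=80 best=306 → l++
[2,17] min(10,20)*15=150 best=306 → l++
[3,17] min(6,20)*14=84 best=306 → l++
[4,17] min(4,20)*13=52 best=306 → l++
[5,17] min(15,20)*12=180 best=306 → l++
[6,17] min(17,20)*11=187 best=306 → l++
[7,17] min(17,20)*10=170 best=306 → l++
[8,17] min(10,20)*9=90 best=306 → l++

l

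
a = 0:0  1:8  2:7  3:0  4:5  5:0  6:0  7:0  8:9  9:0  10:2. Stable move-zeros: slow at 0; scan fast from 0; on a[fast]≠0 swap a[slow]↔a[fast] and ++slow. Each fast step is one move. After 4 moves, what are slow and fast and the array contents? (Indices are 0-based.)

slow=0 fast=0: a[fast]=0, fast++
slow=0 fast=1: a[fast]=8≠0 swap→a[0]=8, slow++,fast++
slow=1 fast=2: a[fast]=7≠0 swap→a[1]=7, slow++,fast++
slow=2 fast=3: a[fast]=0, fast++

slow=2, fast=4, a=[8, 7, 0, 0, 5, 0, 0, 0, 9, 0, 2]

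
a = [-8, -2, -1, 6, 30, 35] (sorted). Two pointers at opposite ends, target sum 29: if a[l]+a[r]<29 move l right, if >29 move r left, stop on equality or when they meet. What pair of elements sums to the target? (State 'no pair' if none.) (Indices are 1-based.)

l=1 r=6: -8+35=27 <29, l++
l=2 r=6: -2+35=33 >29, r--
l=2 r=5: -2+30=28 <29, l++
l=3 r=5: -1+30=29, found

(-1, 30)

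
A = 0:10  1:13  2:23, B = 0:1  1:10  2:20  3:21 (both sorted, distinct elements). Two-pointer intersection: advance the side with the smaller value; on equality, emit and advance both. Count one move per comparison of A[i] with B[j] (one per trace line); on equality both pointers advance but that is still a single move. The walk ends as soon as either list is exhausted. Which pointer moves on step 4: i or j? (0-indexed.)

i=0 j=0: 10>1, j++
i=0 j=1: 10==10 emit, i++,j++
i=1 j=2: 13<20, i++
i=2 j=2: 23>20, j++

j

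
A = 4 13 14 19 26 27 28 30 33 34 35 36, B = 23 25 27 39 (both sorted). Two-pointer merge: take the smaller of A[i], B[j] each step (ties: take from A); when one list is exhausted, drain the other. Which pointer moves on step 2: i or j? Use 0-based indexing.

[i=0,j=0] A[i]=4<=B[j]=23 take 4 → i++
[i=1,j=0] A[i]=13<=B[j]=23 take 13 → i++

i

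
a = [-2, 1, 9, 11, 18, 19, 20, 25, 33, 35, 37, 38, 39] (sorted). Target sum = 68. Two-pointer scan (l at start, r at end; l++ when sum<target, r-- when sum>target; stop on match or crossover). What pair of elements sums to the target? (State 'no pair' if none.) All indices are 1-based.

(33, 35)

[1,13] -2+39=37 <68 → l++
[2,13] 1+39=40 <68 → l++
[3,13] 9+39=48 <68 → l++
[4,13] 11+39=50 <68 → l++
[5,13] 18+39=57 <68 → l++
[6,13] 19+39=58 <68 → l++
[7,13] 20+39=59 <68 → l++
[8,13] 25+39=64 <68 → l++
[9,13] 33+39=72 >68 → r--
[9,12] 33+38=71 >68 → r--
[9,11] 33+37=70 >68 → r--
[9,10] 33+35=68 → found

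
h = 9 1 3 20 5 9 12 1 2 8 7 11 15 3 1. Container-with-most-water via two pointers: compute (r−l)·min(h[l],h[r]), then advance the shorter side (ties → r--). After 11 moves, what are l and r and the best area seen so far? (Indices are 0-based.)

l=3, r=6, best area=135

l=0 r=14: min(9,1)*14=14 best=14 *, r--
l=0 r=13: min(9,3)*13=39 best=39 *, r--
l=0 r=12: min(9,15)*12=108 best=108 *, l++
l=1 r=12: min(1,15)*11=11 best=108, l++
l=2 r=12: min(3,15)*10=30 best=108, l++
l=3 r=12: min(20,15)*9=135 best=135 *, r--
l=3 r=11: min(20,11)*8=88 best=135, r--
l=3 r=10: min(20,7)*7=49 best=135, r--
l=3 r=9: min(20,8)*6=48 best=135, r--
l=3 r=8: min(20,2)*5=10 best=135, r--
l=3 r=7: min(20,1)*4=4 best=135, r--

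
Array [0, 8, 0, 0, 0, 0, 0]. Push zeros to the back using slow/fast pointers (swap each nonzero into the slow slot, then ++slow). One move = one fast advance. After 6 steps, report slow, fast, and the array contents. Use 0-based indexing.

slow=0 fast=0: a[fast]=0, fast++
slow=0 fast=1: a[fast]=8≠0 swap→a[0]=8, slow++,fast++
slow=1 fast=2: a[fast]=0, fast++
slow=1 fast=3: a[fast]=0, fast++
slow=1 fast=4: a[fast]=0, fast++
slow=1 fast=5: a[fast]=0, fast++

slow=1, fast=6, a=[8, 0, 0, 0, 0, 0, 0]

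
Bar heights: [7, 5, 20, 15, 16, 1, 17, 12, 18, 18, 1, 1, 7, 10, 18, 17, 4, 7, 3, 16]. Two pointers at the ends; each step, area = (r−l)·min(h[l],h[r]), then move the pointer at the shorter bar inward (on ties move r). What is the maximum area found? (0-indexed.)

max area = 272

[0,19] min(7,16)*19=133 best=133 * → l++
[1,19] min(5,16)*18=90 best=133 → l++
[2,19] min(20,16)*17=272 best=272 * → r--
[2,18] min(20,3)*16=48 best=272 → r--
[2,17] min(20,7)*15=105 best=272 → r--
[2,16] min(20,4)*14=56 best=272 → r--
[2,15] min(20,17)*13=221 best=272 → r--
[2,14] min(20,18)*12=216 best=272 → r--
[2,13] min(20,10)*11=110 best=272 → r--
[2,12] min(20,7)*10=70 best=272 → r--
[2,11] min(20,1)*9=9 best=272 → r--
[2,10] min(20,1)*8=8 best=272 → r--
[2,9] min(20,18)*7=126 best=272 → r--
[2,8] min(20,18)*6=108 best=272 → r--
[2,7] min(20,12)*5=60 best=272 → r--
[2,6] min(20,17)*4=68 best=272 → r--
[2,5] min(20,1)*3=3 best=272 → r--
[2,4] min(20,16)*2=32 best=272 → r--
[2,3] min(20,15)*1=15 best=272 → r--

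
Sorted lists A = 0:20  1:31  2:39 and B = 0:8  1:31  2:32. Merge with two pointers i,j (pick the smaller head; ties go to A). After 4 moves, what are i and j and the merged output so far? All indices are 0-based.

i=2, j=2, merged so far=[8, 20, 31, 31]

[i=0,j=0] A[i]=20>B[j]=8 take 8 → j++
[i=0,j=1] A[i]=20<=B[j]=31 take 20 → i++
[i=1,j=1] A[i]=31<=B[j]=31 take 31 → i++
[i=2,j=1] A[i]=39>B[j]=31 take 31 → j++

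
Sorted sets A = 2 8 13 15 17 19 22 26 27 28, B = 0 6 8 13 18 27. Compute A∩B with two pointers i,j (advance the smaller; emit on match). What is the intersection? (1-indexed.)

[i=1,j=1] 2>0 → j++
[i=1,j=2] 2<6 → i++
[i=2,j=2] 8>6 → j++
[i=2,j=3] 8==8 emit → i++,j++
[i=3,j=4] 13==13 emit → i++,j++
[i=4,j=5] 15<18 → i++
[i=5,j=5] 17<18 → i++
[i=6,j=5] 19>18 → j++
[i=6,j=6] 19<27 → i++
[i=7,j=6] 22<27 → i++
[i=8,j=6] 26<27 → i++
[i=9,j=6] 27==27 emit → i++,j++

intersection = [8, 13, 27]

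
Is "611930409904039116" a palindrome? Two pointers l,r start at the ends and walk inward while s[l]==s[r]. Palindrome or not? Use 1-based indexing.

l=1 r=18: '6'=='6', l++,r--
l=2 r=17: '1'=='1', l++,r--
l=3 r=16: '1'=='1', l++,r--
l=4 r=15: '9'=='9', l++,r--
l=5 r=14: '3'=='3', l++,r--
l=6 r=13: '0'=='0', l++,r--
l=7 r=12: '4'=='4', l++,r--
l=8 r=11: '0'=='0', l++,r--
l=9 r=10: '9'=='9', l++,r--

palindrome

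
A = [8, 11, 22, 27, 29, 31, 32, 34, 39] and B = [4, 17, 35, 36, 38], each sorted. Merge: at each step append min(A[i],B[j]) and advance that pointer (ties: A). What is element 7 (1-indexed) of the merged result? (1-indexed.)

[i=1,j=1] A[i]=8>B[j]=4 take 4 → j++
[i=1,j=2] A[i]=8<=B[j]=17 take 8 → i++
[i=2,j=2] A[i]=11<=B[j]=17 take 11 → i++
[i=3,j=2] A[i]=22>B[j]=17 take 17 → j++
[i=3,j=3] A[i]=22<=B[j]=35 take 22 → i++
[i=4,j=3] A[i]=27<=B[j]=35 take 27 → i++
[i=5,j=3] A[i]=29<=B[j]=35 take 29 → i++
[i=6,j=3] A[i]=31<=B[j]=35 take 31 → i++
[i=7,j=3] A[i]=32<=B[j]=35 take 32 → i++
[i=8,j=3] A[i]=34<=B[j]=35 take 34 → i++
[i=9,j=3] A[i]=39>B[j]=35 take 35 → j++
[i=9,j=4] A[i]=39>B[j]=36 take 36 → j++
[i=9,j=5] A[i]=39>B[j]=38 take 38 → j++
[i=9,j=6] B done, take A[i]=39 → i++

merged[7] = 29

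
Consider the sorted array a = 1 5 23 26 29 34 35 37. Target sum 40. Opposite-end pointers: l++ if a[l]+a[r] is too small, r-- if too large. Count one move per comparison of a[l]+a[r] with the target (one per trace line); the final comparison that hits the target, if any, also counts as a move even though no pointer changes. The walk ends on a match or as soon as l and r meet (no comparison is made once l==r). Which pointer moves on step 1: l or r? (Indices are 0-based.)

l

[0,7] 1+37=38 <40 → l++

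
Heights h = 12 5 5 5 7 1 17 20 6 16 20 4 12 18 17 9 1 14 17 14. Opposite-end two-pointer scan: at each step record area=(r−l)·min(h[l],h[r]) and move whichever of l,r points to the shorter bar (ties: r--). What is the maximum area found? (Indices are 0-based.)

l=0 r=19: min(12,14)*19=228 best=228 *, l++
l=1 r=19: min(5,14)*18=90 best=228, l++
l=2 r=19: min(5,14)*17=85 best=228, l++
l=3 r=19: min(5,14)*16=80 best=228, l++
l=4 r=19: min(7,14)*15=105 best=228, l++
l=5 r=19: min(1,14)*14=14 best=228, l++
l=6 r=19: min(17,14)*13=182 best=228, r--
l=6 r=18: min(17,17)*12=204 best=228, r--
l=6 r=17: min(17,14)*11=154 best=228, r--
l=6 r=16: min(17,1)*10=10 best=228, r--
l=6 r=15: min(17,9)*9=81 best=228, r--
l=6 r=14: min(17,17)*8=136 best=228, r--
l=6 r=13: min(17,18)*7=119 best=228, l++
l=7 r=13: min(20,18)*6=108 best=228, r--
l=7 r=12: min(20,12)*5=60 best=228, r--
l=7 r=11: min(20,4)*4=16 best=228, r--
l=7 r=10: min(20,20)*3=60 best=228, r--
l=7 r=9: min(20,16)*2=32 best=228, r--
l=7 r=8: min(20,6)*1=6 best=228, r--

max area = 228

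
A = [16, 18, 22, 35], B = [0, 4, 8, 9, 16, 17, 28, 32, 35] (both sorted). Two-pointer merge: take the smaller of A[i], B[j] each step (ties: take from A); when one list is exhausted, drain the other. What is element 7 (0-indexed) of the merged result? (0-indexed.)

merged[7] = 18

[i=0,j=0] A[i]=16>B[j]=0 take 0 → j++
[i=0,j=1] A[i]=16>B[j]=4 take 4 → j++
[i=0,j=2] A[i]=16>B[j]=8 take 8 → j++
[i=0,j=3] A[i]=16>B[j]=9 take 9 → j++
[i=0,j=4] A[i]=16<=B[j]=16 take 16 → i++
[i=1,j=4] A[i]=18>B[j]=16 take 16 → j++
[i=1,j=5] A[i]=18>B[j]=17 take 17 → j++
[i=1,j=6] A[i]=18<=B[j]=28 take 18 → i++
[i=2,j=6] A[i]=22<=B[j]=28 take 22 → i++
[i=3,j=6] A[i]=35>B[j]=28 take 28 → j++
[i=3,j=7] A[i]=35>B[j]=32 take 32 → j++
[i=3,j=8] A[i]=35<=B[j]=35 take 35 → i++
[i=4,j=8] A done, take B[j]=35 → j++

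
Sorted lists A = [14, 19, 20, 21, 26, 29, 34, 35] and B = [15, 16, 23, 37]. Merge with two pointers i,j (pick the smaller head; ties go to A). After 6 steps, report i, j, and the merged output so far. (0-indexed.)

i=0 j=0: A[i]=14<=B[j]=15 take 14, i++
i=1 j=0: A[i]=19>B[j]=15 take 15, j++
i=1 j=1: A[i]=19>B[j]=16 take 16, j++
i=1 j=2: A[i]=19<=B[j]=23 take 19, i++
i=2 j=2: A[i]=20<=B[j]=23 take 20, i++
i=3 j=2: A[i]=21<=B[j]=23 take 21, i++

i=4, j=2, merged so far=[14, 15, 16, 19, 20, 21]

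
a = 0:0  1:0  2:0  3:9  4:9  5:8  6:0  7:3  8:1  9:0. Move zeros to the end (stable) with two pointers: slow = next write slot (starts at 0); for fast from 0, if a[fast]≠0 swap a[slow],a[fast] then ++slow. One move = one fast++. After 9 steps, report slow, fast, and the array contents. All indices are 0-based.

(s=0,f=0) a[fast]=0 → fast++
(s=0,f=1) a[fast]=0 → fast++
(s=0,f=2) a[fast]=0 → fast++
(s=0,f=3) a[fast]=9≠0 swap→a[0]=9 → slow++,fast++
(s=1,f=4) a[fast]=9≠0 swap→a[1]=9 → slow++,fast++
(s=2,f=5) a[fast]=8≠0 swap→a[2]=8 → slow++,fast++
(s=3,f=6) a[fast]=0 → fast++
(s=3,f=7) a[fast]=3≠0 swap→a[3]=3 → slow++,fast++
(s=4,f=8) a[fast]=1≠0 swap→a[4]=1 → slow++,fast++

slow=5, fast=9, a=[9, 9, 8, 3, 1, 0, 0, 0, 0, 0]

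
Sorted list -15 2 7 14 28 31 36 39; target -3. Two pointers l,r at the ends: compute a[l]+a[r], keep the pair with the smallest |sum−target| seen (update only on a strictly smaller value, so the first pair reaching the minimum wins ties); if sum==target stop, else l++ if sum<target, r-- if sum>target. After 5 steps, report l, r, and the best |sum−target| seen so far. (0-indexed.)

l=0 r=7: -15+39=24 d=27 *, r--
l=0 r=6: -15+36=21 d=24 *, r--
l=0 r=5: -15+31=16 d=19 *, r--
l=0 r=4: -15+28=13 d=16 *, r--
l=0 r=3: -15+14=-1 d=2 *, r--

l=0, r=2, best |Δ|=2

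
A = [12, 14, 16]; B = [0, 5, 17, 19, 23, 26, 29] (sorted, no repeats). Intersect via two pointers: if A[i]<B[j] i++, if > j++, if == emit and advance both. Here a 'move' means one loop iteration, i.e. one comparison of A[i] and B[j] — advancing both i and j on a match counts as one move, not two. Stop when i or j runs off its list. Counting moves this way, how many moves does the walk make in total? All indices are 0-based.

i=0 j=0: 12>0, j++
i=0 j=1: 12>5, j++
i=0 j=2: 12<17, i++
i=1 j=2: 14<17, i++
i=2 j=2: 16<17, i++

5 moves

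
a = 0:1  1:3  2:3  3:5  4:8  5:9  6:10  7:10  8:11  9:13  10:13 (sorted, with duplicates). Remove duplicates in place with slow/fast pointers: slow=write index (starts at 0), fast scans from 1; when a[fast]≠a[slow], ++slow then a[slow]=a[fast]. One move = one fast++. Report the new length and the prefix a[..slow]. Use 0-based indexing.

(s=0,f=1) a[fast]=3≠a[slow]=1 write a[1]=3 → slow++,fast++
(s=1,f=2) a[fast]=3=a[slow] dup → fast++
(s=1,f=3) a[fast]=5≠a[slow]=3 write a[2]=5 → slow++,fast++
(s=2,f=4) a[fast]=8≠a[slow]=5 write a[3]=8 → slow++,fast++
(s=3,f=5) a[fast]=9≠a[slow]=8 write a[4]=9 → slow++,fast++
(s=4,f=6) a[fast]=10≠a[slow]=9 write a[5]=10 → slow++,fast++
(s=5,f=7) a[fast]=10=a[slow] dup → fast++
(s=5,f=8) a[fast]=11≠a[slow]=10 write a[6]=11 → slow++,fast++
(s=6,f=9) a[fast]=13≠a[slow]=11 write a[7]=13 → slow++,fast++
(s=7,f=10) a[fast]=13=a[slow] dup → fast++

length 8; prefix = [1, 3, 5, 8, 9, 10, 11, 13]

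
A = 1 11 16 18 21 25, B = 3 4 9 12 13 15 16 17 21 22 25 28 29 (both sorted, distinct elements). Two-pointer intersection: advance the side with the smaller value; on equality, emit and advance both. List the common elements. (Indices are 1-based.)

[i=1,j=1] 1<3 → i++
[i=2,j=1] 11>3 → j++
[i=2,j=2] 11>4 → j++
[i=2,j=3] 11>9 → j++
[i=2,j=4] 11<12 → i++
[i=3,j=4] 16>12 → j++
[i=3,j=5] 16>13 → j++
[i=3,j=6] 16>15 → j++
[i=3,j=7] 16==16 emit → i++,j++
[i=4,j=8] 18>17 → j++
[i=4,j=9] 18<21 → i++
[i=5,j=9] 21==21 emit → i++,j++
[i=6,j=10] 25>22 → j++
[i=6,j=11] 25==25 emit → i++,j++

intersection = [16, 21, 25]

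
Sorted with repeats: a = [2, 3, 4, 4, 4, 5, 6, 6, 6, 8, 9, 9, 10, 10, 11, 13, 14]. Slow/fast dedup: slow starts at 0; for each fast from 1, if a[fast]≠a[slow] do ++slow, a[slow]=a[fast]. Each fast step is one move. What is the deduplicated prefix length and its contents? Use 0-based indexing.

slow=0 fast=1: a[fast]=3≠a[slow]=2 write a[1]=3, slow++,fast++
slow=1 fast=2: a[fast]=4≠a[slow]=3 write a[2]=4, slow++,fast++
slow=2 fast=3: a[fast]=4=a[slow] dup, fast++
slow=2 fast=4: a[fast]=4=a[slow] dup, fast++
slow=2 fast=5: a[fast]=5≠a[slow]=4 write a[3]=5, slow++,fast++
slow=3 fast=6: a[fast]=6≠a[slow]=5 write a[4]=6, slow++,fast++
slow=4 fast=7: a[fast]=6=a[slow] dup, fast++
slow=4 fast=8: a[fast]=6=a[slow] dup, fast++
slow=4 fast=9: a[fast]=8≠a[slow]=6 write a[5]=8, slow++,fast++
slow=5 fast=10: a[fast]=9≠a[slow]=8 write a[6]=9, slow++,fast++
slow=6 fast=11: a[fast]=9=a[slow] dup, fast++
slow=6 fast=12: a[fast]=10≠a[slow]=9 write a[7]=10, slow++,fast++
slow=7 fast=13: a[fast]=10=a[slow] dup, fast++
slow=7 fast=14: a[fast]=11≠a[slow]=10 write a[8]=11, slow++,fast++
slow=8 fast=15: a[fast]=13≠a[slow]=11 write a[9]=13, slow++,fast++
slow=9 fast=16: a[fast]=14≠a[slow]=13 write a[10]=14, slow++,fast++

length 11; prefix = [2, 3, 4, 5, 6, 8, 9, 10, 11, 13, 14]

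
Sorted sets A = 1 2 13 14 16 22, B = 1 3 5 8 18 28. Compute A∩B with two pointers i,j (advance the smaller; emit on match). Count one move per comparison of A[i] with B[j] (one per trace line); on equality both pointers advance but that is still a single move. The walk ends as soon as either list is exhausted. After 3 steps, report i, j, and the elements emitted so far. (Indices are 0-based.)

i=2, j=2, emitted=[1]

[i=0,j=0] 1==1 emit → i++,j++
[i=1,j=1] 2<3 → i++
[i=2,j=1] 13>3 → j++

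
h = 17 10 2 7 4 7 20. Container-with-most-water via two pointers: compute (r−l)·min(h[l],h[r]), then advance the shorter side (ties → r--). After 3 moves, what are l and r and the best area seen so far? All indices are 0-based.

[0,6] min(17,20)*6=102 best=102 * → l++
[1,6] min(10,20)*5=50 best=102 → l++
[2,6] min(2,20)*4=8 best=102 → l++

l=3, r=6, best area=102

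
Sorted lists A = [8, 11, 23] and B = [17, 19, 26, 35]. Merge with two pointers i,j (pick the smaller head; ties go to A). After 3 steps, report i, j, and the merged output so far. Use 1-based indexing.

i=3, j=2, merged so far=[8, 11, 17]

i=1 j=1: A[i]=8<=B[j]=17 take 8, i++
i=2 j=1: A[i]=11<=B[j]=17 take 11, i++
i=3 j=1: A[i]=23>B[j]=17 take 17, j++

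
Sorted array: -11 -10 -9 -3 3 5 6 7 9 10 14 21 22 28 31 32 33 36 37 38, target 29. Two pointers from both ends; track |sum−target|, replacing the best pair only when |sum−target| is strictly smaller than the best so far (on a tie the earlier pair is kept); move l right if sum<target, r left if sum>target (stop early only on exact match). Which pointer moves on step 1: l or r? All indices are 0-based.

l

[0,19] -11+38=27 d=2 * → l++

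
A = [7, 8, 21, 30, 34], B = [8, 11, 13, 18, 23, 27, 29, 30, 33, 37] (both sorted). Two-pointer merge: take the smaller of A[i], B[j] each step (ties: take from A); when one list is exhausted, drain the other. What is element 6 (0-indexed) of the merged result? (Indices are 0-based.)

merged[6] = 21

[i=0,j=0] A[i]=7<=B[j]=8 take 7 → i++
[i=1,j=0] A[i]=8<=B[j]=8 take 8 → i++
[i=2,j=0] A[i]=21>B[j]=8 take 8 → j++
[i=2,j=1] A[i]=21>B[j]=11 take 11 → j++
[i=2,j=2] A[i]=21>B[j]=13 take 13 → j++
[i=2,j=3] A[i]=21>B[j]=18 take 18 → j++
[i=2,j=4] A[i]=21<=B[j]=23 take 21 → i++
[i=3,j=4] A[i]=30>B[j]=23 take 23 → j++
[i=3,j=5] A[i]=30>B[j]=27 take 27 → j++
[i=3,j=6] A[i]=30>B[j]=29 take 29 → j++
[i=3,j=7] A[i]=30<=B[j]=30 take 30 → i++
[i=4,j=7] A[i]=34>B[j]=30 take 30 → j++
[i=4,j=8] A[i]=34>B[j]=33 take 33 → j++
[i=4,j=9] A[i]=34<=B[j]=37 take 34 → i++
[i=5,j=9] A done, take B[j]=37 → j++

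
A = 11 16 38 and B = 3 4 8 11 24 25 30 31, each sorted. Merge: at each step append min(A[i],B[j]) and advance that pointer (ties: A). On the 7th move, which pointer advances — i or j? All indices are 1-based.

j

[i=1,j=1] A[i]=11>B[j]=3 take 3 → j++
[i=1,j=2] A[i]=11>B[j]=4 take 4 → j++
[i=1,j=3] A[i]=11>B[j]=8 take 8 → j++
[i=1,j=4] A[i]=11<=B[j]=11 take 11 → i++
[i=2,j=4] A[i]=16>B[j]=11 take 11 → j++
[i=2,j=5] A[i]=16<=B[j]=24 take 16 → i++
[i=3,j=5] A[i]=38>B[j]=24 take 24 → j++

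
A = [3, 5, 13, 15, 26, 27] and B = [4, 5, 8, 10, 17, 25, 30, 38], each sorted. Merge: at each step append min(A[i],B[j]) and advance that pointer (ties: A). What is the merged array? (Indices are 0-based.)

[3, 4, 5, 5, 8, 10, 13, 15, 17, 25, 26, 27, 30, 38]

i=0 j=0: A[i]=3<=B[j]=4 take 3, i++
i=1 j=0: A[i]=5>B[j]=4 take 4, j++
i=1 j=1: A[i]=5<=B[j]=5 take 5, i++
i=2 j=1: A[i]=13>B[j]=5 take 5, j++
i=2 j=2: A[i]=13>B[j]=8 take 8, j++
i=2 j=3: A[i]=13>B[j]=10 take 10, j++
i=2 j=4: A[i]=13<=B[j]=17 take 13, i++
i=3 j=4: A[i]=15<=B[j]=17 take 15, i++
i=4 j=4: A[i]=26>B[j]=17 take 17, j++
i=4 j=5: A[i]=26>B[j]=25 take 25, j++
i=4 j=6: A[i]=26<=B[j]=30 take 26, i++
i=5 j=6: A[i]=27<=B[j]=30 take 27, i++
i=6 j=6: A done, take B[j]=30, j++
i=6 j=7: A done, take B[j]=38, j++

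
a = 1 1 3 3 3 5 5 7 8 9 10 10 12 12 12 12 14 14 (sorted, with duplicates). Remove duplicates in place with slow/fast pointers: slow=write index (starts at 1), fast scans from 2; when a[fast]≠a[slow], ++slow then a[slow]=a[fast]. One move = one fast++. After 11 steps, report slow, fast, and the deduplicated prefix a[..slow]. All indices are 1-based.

slow=7, fast=13, prefix=[1, 3, 5, 7, 8, 9, 10]

slow=1 fast=2: a[fast]=1=a[slow] dup, fast++
slow=1 fast=3: a[fast]=3≠a[slow]=1 write a[2]=3, slow++,fast++
slow=2 fast=4: a[fast]=3=a[slow] dup, fast++
slow=2 fast=5: a[fast]=3=a[slow] dup, fast++
slow=2 fast=6: a[fast]=5≠a[slow]=3 write a[3]=5, slow++,fast++
slow=3 fast=7: a[fast]=5=a[slow] dup, fast++
slow=3 fast=8: a[fast]=7≠a[slow]=5 write a[4]=7, slow++,fast++
slow=4 fast=9: a[fast]=8≠a[slow]=7 write a[5]=8, slow++,fast++
slow=5 fast=10: a[fast]=9≠a[slow]=8 write a[6]=9, slow++,fast++
slow=6 fast=11: a[fast]=10≠a[slow]=9 write a[7]=10, slow++,fast++
slow=7 fast=12: a[fast]=10=a[slow] dup, fast++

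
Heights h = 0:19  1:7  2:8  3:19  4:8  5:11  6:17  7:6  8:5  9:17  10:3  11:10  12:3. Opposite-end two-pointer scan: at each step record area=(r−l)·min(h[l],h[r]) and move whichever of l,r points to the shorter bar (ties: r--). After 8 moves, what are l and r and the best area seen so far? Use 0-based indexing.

l=0 r=12: min(19,3)*12=36 best=36 *, r--
l=0 r=11: min(19,10)*11=110 best=110 *, r--
l=0 r=10: min(19,3)*10=30 best=110, r--
l=0 r=9: min(19,17)*9=153 best=153 *, r--
l=0 r=8: min(19,5)*8=40 best=153, r--
l=0 r=7: min(19,6)*7=42 best=153, r--
l=0 r=6: min(19,17)*6=102 best=153, r--
l=0 r=5: min(19,11)*5=55 best=153, r--

l=0, r=4, best area=153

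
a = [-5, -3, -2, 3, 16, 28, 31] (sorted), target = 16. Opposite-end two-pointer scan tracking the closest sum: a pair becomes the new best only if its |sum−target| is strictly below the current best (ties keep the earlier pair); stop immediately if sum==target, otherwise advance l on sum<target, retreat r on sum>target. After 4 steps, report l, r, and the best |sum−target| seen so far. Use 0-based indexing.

l=0 r=6: -5+31=26 d=10 *, r--
l=0 r=5: -5+28=23 d=7 *, r--
l=0 r=4: -5+16=11 d=5 *, l++
l=1 r=4: -3+16=13 d=3 *, l++

l=2, r=4, best |Δ|=3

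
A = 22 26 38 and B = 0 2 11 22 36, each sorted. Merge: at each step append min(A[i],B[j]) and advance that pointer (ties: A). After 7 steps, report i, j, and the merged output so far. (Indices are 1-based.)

[i=1,j=1] A[i]=22>B[j]=0 take 0 → j++
[i=1,j=2] A[i]=22>B[j]=2 take 2 → j++
[i=1,j=3] A[i]=22>B[j]=11 take 11 → j++
[i=1,j=4] A[i]=22<=B[j]=22 take 22 → i++
[i=2,j=4] A[i]=26>B[j]=22 take 22 → j++
[i=2,j=5] A[i]=26<=B[j]=36 take 26 → i++
[i=3,j=5] A[i]=38>B[j]=36 take 36 → j++

i=3, j=6, merged so far=[0, 2, 11, 22, 22, 26, 36]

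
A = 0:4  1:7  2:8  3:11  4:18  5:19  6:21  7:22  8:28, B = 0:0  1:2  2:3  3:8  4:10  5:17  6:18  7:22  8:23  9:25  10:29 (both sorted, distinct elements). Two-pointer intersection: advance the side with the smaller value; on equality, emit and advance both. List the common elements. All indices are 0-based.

intersection = [8, 18, 22]

i=0 j=0: 4>0, j++
i=0 j=1: 4>2, j++
i=0 j=2: 4>3, j++
i=0 j=3: 4<8, i++
i=1 j=3: 7<8, i++
i=2 j=3: 8==8 emit, i++,j++
i=3 j=4: 11>10, j++
i=3 j=5: 11<17, i++
i=4 j=5: 18>17, j++
i=4 j=6: 18==18 emit, i++,j++
i=5 j=7: 19<22, i++
i=6 j=7: 21<22, i++
i=7 j=7: 22==22 emit, i++,j++
i=8 j=8: 28>23, j++
i=8 j=9: 28>25, j++
i=8 j=10: 28<29, i++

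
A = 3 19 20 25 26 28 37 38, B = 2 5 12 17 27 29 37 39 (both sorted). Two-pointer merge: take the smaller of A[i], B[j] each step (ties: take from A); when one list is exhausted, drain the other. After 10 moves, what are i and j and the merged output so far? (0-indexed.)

[i=0,j=0] A[i]=3>B[j]=2 take 2 → j++
[i=0,j=1] A[i]=3<=B[j]=5 take 3 → i++
[i=1,j=1] A[i]=19>B[j]=5 take 5 → j++
[i=1,j=2] A[i]=19>B[j]=12 take 12 → j++
[i=1,j=3] A[i]=19>B[j]=17 take 17 → j++
[i=1,j=4] A[i]=19<=B[j]=27 take 19 → i++
[i=2,j=4] A[i]=20<=B[j]=27 take 20 → i++
[i=3,j=4] A[i]=25<=B[j]=27 take 25 → i++
[i=4,j=4] A[i]=26<=B[j]=27 take 26 → i++
[i=5,j=4] A[i]=28>B[j]=27 take 27 → j++

i=5, j=5, merged so far=[2, 3, 5, 12, 17, 19, 20, 25, 26, 27]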